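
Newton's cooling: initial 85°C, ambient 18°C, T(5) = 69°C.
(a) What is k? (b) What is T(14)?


Newton's law: T(t) = T_a + (T₀ - T_a)e^(-kt).
(a) Use T(5) = 69: (69 - 18)/(85 - 18) = e^(-k·5), so k = -ln(0.761)/5 ≈ 0.0546.
(b) Apply k to t = 14: T(14) = 18 + (67)e^(-0.764) ≈ 49.2°C.


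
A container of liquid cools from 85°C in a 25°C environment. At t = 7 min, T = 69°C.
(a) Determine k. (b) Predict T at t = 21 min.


Newton's law: T(t) = T_a + (T₀ - T_a)e^(-kt).
(a) Use T(7) = 69: (69 - 25)/(85 - 25) = e^(-k·7), so k = -ln(0.733)/7 ≈ 0.0443.
(b) Apply k to t = 21: T(21) = 25 + (60)e^(-0.930) ≈ 48.7°C.


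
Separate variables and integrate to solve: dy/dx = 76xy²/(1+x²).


Separate: dy/y² = 76x/(1+x²) dx.
Integrate LHS: ∫ dy/y² = -1/y.
Integrate RHS via u = 1+x²: 38ln(1+x²) + C.
Result: -1/y = 38ln(1+x²) + C.


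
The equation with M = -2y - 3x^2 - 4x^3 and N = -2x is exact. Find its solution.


Check exactness: ∂M/∂y = -2 and ∂N/∂x = -2; equal, so the equation is exact.
Integrate M with respect to x (treating y as constant): ∫M dx = -2xy - x^3 - x^4 + h(y).
Differentiate w.r.t. y and set equal to N: all terms match, so h'(y) = 0 and h is a constant absorbed into C.
General solution: -2xy - x^3 - x^4 = C.


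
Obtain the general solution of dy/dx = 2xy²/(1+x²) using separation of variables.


Separate: dy/y² = 2x/(1+x²) dx.
Integrate LHS: ∫ dy/y² = -1/y.
Integrate RHS via u = 1+x²: ln(1+x²) + C.
Result: -1/y = ln(1+x²) + C.


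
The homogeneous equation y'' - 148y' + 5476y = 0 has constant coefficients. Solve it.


Characteristic equation: r² - 148r + 5476 = 0, i.e. (r - 74)² = 0.
Repeated root r = 74; include an x factor for the second linearly independent solution.
General solution: y = (C₁ + C₂x)e^(74x).


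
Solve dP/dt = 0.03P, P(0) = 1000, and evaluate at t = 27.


The ODE dP/dt = 0.03P has solution P(t) = P(0)e^(0.03t).
Substitute P(0) = 1000 and t = 27: P(27) = 1000 e^(0.81) ≈ 2248.


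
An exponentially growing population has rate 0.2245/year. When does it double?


Exponential growth: P(t) = P₀ e^(0.2245t). Set P(t)/P₀ = 2: e^(0.2245t) = 2.
Solve: t = ln(2)/0.2245 ≈ 3.09 years.


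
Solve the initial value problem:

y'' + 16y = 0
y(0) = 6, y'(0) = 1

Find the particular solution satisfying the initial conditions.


Characteristic roots of r² + 16 = 0 are ±4i, so y = C₁cos(4x) + C₂sin(4x).
Apply y(0) = 6: C₁ = 6. Differentiate and apply y'(0) = 1: 4·C₂ = 1, so C₂ = 1/4.
Particular solution: y = 6cos(4x) + (1/4)sin(4x).


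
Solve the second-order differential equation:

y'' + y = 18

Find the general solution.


Homogeneous part: r² + 1 = 0 ⇒ r = ±1i, so y_h = C₁cos(x) + C₂sin(x).
Try constant y_p = A; plug in: 1A = 18 ⇒ A = 18.
General solution: y = C₁cos(x) + C₂sin(x) + 18.


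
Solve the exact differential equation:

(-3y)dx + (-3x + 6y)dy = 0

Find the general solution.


Check exactness: ∂M/∂y = -3 and ∂N/∂x = -3; equal, so the equation is exact.
Integrate M with respect to x (treating y as constant): ∫M dx = -3xy + h(y).
Differentiate w.r.t. y and set equal to N: the x-dependent terms already match, leaving h'(y) = 6y. Integrate: h(y) = 3y^2.
So F(x,y) = -3xy + 3y^2.
General solution: -3xy + 3y^2 = C.


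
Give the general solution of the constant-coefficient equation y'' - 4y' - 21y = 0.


Characteristic equation: r² - 4r - 21 = 0.
Factor: (r - 7)(r + 3) = 0 ⇒ r = 7, -3 (distinct real).
General solution: y = C₁e^(7x) + C₂e^(-3x).


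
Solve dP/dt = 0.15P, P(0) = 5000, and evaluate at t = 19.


The ODE dP/dt = 0.15P has solution P(t) = P(0)e^(0.15t).
Substitute P(0) = 5000 and t = 19: P(19) = 5000 e^(2.85) ≈ 86439.


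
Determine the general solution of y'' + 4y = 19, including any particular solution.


Homogeneous part: r² + 4 = 0 ⇒ r = ±2i, so y_h = C₁cos(2x) + C₂sin(2x).
Try constant y_p = A; plug in: 4A = 19 ⇒ A = 19/4.
General solution: y = C₁cos(2x) + C₂sin(2x) + 19/4.


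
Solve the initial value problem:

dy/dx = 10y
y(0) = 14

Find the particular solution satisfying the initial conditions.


General solution of y' = 10y is y = Ce^(10x).
Apply y(0) = 14: C = 14.
Particular solution: y = 14e^(10x).


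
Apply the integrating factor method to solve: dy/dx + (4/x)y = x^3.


P(x) = 4/x ⇒ μ = x^4.
(x^4 y)' = x^7 ⇒ x^4 y = x^8/(8) + C.
Solve for y: y = (1/8)x^4 + C/x^4.


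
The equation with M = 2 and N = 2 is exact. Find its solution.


Check exactness: ∂M/∂y = 0 and ∂N/∂x = 0; equal, so the equation is exact.
Integrate M with respect to x (treating y as constant): ∫M dx = 2x + h(y).
Differentiate w.r.t. y and set equal to N: the x-dependent terms already match, leaving h'(y) = 2. Integrate: h(y) = 2y.
So F(x,y) = 2y + 2x.
General solution: 2y + 2x = C.


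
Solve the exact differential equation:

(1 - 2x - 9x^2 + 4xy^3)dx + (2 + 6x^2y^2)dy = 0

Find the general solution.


Check exactness: ∂M/∂y = 12xy^2 and ∂N/∂x = 12xy^2; equal, so the equation is exact.
Integrate M with respect to x (treating y as constant): ∫M dx = x - x^2 - 3x^3 + 2x^2y^3 + h(y).
Differentiate w.r.t. y and set equal to N: the x-dependent terms already match, leaving h'(y) = 2. Integrate: h(y) = 2y.
So F(x,y) = 2y + x - x^2 - 3x^3 + 2x^2y^3.
General solution: 2y + x - x^2 - 3x^3 + 2x^2y^3 = C.


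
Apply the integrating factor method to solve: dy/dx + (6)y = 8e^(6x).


P(x) = 6 ⇒ μ = e^(6x).
(μ y)' = 8e^(12x) ⇒ μ y = (8/12)e^(12x) + C.
Divide by μ: y = (2/3)e^(6x) + Ce^(-6x).


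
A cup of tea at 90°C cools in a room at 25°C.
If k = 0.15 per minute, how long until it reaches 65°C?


From T(t) = T_a + (T₀ - T_a)e^(-kt), set T(t) = 65:
(65 - 25) / (90 - 25) = e^(-0.15t), so t = -ln(0.615)/0.15 ≈ 3.2 minutes.


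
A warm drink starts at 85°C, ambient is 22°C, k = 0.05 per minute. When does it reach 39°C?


From T(t) = T_a + (T₀ - T_a)e^(-kt), set T(t) = 39:
(39 - 22) / (85 - 22) = e^(-0.05t), so t = -ln(0.270)/0.05 ≈ 26.2 minutes.


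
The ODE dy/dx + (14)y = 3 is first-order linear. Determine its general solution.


P(x) = 14, Q(x) = 3; integrating factor μ = e^(14x).
(μ y)' = 3e^(14x) ⇒ μ y = (3/14)e^(14x) + C.
Divide by μ: y = 3/14 + Ce^(-14x).


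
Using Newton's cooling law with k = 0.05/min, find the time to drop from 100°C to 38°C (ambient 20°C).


From T(t) = T_a + (T₀ - T_a)e^(-kt), set T(t) = 38:
(38 - 20) / (100 - 20) = e^(-0.05t), so t = -ln(0.225)/0.05 ≈ 29.8 minutes.


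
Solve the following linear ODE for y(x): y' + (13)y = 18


P(x) = 13, Q(x) = 18; integrating factor μ = e^(13x).
(μ y)' = 18e^(13x) ⇒ μ y = (18/13)e^(13x) + C.
Divide by μ: y = 18/13 + Ce^(-13x).


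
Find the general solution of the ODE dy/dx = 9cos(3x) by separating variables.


g(y) = 1, so integrate directly: y = ∫ 9cos(3x) dx = 3sin(3x) + C.


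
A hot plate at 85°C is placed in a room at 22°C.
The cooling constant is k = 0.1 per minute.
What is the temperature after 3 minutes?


Newton's law: dT/dt = -k(T - T_a) has solution T(t) = T_a + (T₀ - T_a)e^(-kt).
Plug in T_a = 22, T₀ = 85, k = 0.1, t = 3: T(3) = 22 + (63)e^(-0.30) ≈ 68.7°C.


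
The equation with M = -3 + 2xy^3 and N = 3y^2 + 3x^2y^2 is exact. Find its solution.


Check exactness: ∂M/∂y = 6xy^2 and ∂N/∂x = 6xy^2; equal, so the equation is exact.
Integrate M with respect to x (treating y as constant): ∫M dx = -3x + x^2y^3 + h(y).
Differentiate w.r.t. y and set equal to N: the x-dependent terms already match, leaving h'(y) = 3y^2. Integrate: h(y) = y^3.
So F(x,y) = y^3 - 3x + x^2y^3.
General solution: y^3 - 3x + x^2y^3 = C.


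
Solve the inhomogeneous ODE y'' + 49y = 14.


Homogeneous part: r² + 49 = 0 ⇒ r = ±7i, so y_h = C₁cos(7x) + C₂sin(7x).
Try constant y_p = A; plug in: 49A = 14 ⇒ A = 2/7.
General solution: y = C₁cos(7x) + C₂sin(7x) + 2/7.


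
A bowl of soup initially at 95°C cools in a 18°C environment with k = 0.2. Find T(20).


Newton's law: dT/dt = -k(T - T_a) has solution T(t) = T_a + (T₀ - T_a)e^(-kt).
Plug in T_a = 18, T₀ = 95, k = 0.2, t = 20: T(20) = 18 + (77)e^(-4.00) ≈ 19.4°C.


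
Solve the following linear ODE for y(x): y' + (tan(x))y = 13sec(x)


P(x) = tan(x) ⇒ μ = e^(∫tan(x)dx) = sec(x).
(sec(x) y)' = 13sec²(x) ⇒ sec(x) y = 13tan(x) + C.
Multiply by cos(x): y = 13sin(x) + C·cos(x).


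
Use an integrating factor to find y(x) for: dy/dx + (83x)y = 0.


P(x) = 83x ⇒ μ = e^((83/2)x²).
Q(x) = 0 so μ y is constant: y = Ce^(-(83/2)x²).


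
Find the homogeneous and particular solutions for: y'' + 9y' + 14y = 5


Characteristic roots of r² + 9r + 14 = 0 are -2, -7.
y_h = C₁e^(-2x) + C₂e^(-7x).
Constant forcing; try y_p = A. Then 14A = 5 ⇒ A = 5/14.
General solution: y = C₁e^(-2x) + C₂e^(-7x) + 5/14.


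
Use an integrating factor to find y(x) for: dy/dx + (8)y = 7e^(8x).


P(x) = 8 ⇒ μ = e^(8x).
(μ y)' = 7e^(16x) ⇒ μ y = (7/16)e^(16x) + C.
Divide by μ: y = (7/16)e^(8x) + Ce^(-8x).


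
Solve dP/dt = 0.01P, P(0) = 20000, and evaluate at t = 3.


The ODE dP/dt = 0.01P has solution P(t) = P(0)e^(0.01t).
Substitute P(0) = 20000 and t = 3: P(3) = 20000 e^(0.03) ≈ 20609.


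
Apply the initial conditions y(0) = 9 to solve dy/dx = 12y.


General solution of y' = 12y is y = Ce^(12x).
Apply y(0) = 9: C = 9.
Particular solution: y = 9e^(12x).


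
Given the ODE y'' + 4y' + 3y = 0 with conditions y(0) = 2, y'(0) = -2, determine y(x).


Characteristic roots of r² + 4r + 3 = 0 are -3, -1.
General solution y = c₁ e^(-3x) + c₂ e^(-x).
Apply y(0) = 2: c₁ + c₂ = 2. Apply y'(0) = -2: -3 c₁ - 1 c₂ = -2.
Solve: c₁ = 0, c₂ = 2.
Particular solution: y = 0e^(-3x) + 2e^(-x).


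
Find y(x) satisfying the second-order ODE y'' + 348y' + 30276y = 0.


Characteristic equation: r² + 348r + 30276 = 0, i.e. (r + 174)² = 0.
Repeated root r = -174; include an x factor for the second linearly independent solution.
General solution: y = (C₁ + C₂x)e^(-174x).


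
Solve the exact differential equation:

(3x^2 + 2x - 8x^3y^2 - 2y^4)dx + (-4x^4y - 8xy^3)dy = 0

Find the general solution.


Check exactness: ∂M/∂y = -16x^3y - 8y^3 and ∂N/∂x = -16x^3y - 8y^3; equal, so the equation is exact.
Integrate M with respect to x (treating y as constant): ∫M dx = x^3 + x^2 - 2x^4y^2 - 2xy^4 + h(y).
Differentiate w.r.t. y and set equal to N: all terms match, so h'(y) = 0 and h is a constant absorbed into C.
General solution: x^3 + x^2 - 2x^4y^2 - 2xy^4 = C.


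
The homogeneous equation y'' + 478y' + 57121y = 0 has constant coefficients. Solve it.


Characteristic equation: r² + 478r + 57121 = 0, i.e. (r + 239)² = 0.
Repeated root r = -239; include an x factor for the second linearly independent solution.
General solution: y = (C₁ + C₂x)e^(-239x).


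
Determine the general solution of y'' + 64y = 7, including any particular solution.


Homogeneous part: r² + 64 = 0 ⇒ r = ±8i, so y_h = C₁cos(8x) + C₂sin(8x).
Try constant y_p = A; plug in: 64A = 7 ⇒ A = 7/64.
General solution: y = C₁cos(8x) + C₂sin(8x) + 7/64.


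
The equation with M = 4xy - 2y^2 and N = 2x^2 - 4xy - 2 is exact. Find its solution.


Check exactness: ∂M/∂y = 4x - 4y and ∂N/∂x = 4x - 4y; equal, so the equation is exact.
Integrate M with respect to x (treating y as constant): ∫M dx = 2x^2y - 2xy^2 + h(y).
Differentiate w.r.t. y and set equal to N: the x-dependent terms already match, leaving h'(y) = -2. Integrate: h(y) = -2y.
So F(x,y) = 2x^2y - 2xy^2 - 2y.
General solution: 2x^2y - 2xy^2 - 2y = C.


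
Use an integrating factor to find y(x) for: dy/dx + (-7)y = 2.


P(x) = -7 ⇒ μ = e^(-7x).
(μ y)' = 2e^(-7x) ⇒ μ y = -(2/7)e^(-7x) + C.
Divide by μ: y = -2/7 + Ce^(7x).


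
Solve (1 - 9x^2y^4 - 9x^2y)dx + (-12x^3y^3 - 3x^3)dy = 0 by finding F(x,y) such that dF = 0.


Check exactness: ∂M/∂y = -36x^2y^3 - 9x^2 and ∂N/∂x = -36x^2y^3 - 9x^2; equal, so the equation is exact.
Integrate M with respect to x (treating y as constant): ∫M dx = x - 3x^3y^4 - 3x^3y + h(y).
Differentiate w.r.t. y and set equal to N: all terms match, so h'(y) = 0 and h is a constant absorbed into C.
General solution: x - 3x^3y^4 - 3x^3y = C.


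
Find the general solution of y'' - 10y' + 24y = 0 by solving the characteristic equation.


Characteristic equation: r² - 10r + 24 = 0.
Factor: (r - 6)(r - 4) = 0 ⇒ r = 6, 4 (distinct real).
General solution: y = C₁e^(6x) + C₂e^(4x).


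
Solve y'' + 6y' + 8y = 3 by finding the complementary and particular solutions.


Characteristic roots of r² + 6r + 8 = 0 are -2, -4.
y_h = C₁e^(-2x) + C₂e^(-4x).
Constant forcing; try y_p = A. Then 8A = 3 ⇒ A = 3/8.
General solution: y = C₁e^(-2x) + C₂e^(-4x) + 3/8.


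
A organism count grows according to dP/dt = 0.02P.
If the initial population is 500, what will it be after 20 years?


The ODE dP/dt = 0.02P has solution P(t) = P(0)e^(0.02t).
Substitute P(0) = 500 and t = 20: P(20) = 500 e^(0.40) ≈ 746.


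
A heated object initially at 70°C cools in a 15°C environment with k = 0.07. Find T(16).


Newton's law: dT/dt = -k(T - T_a) has solution T(t) = T_a + (T₀ - T_a)e^(-kt).
Plug in T_a = 15, T₀ = 70, k = 0.07, t = 16: T(16) = 15 + (55)e^(-1.12) ≈ 32.9°C.


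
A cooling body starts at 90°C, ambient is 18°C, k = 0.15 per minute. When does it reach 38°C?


From T(t) = T_a + (T₀ - T_a)e^(-kt), set T(t) = 38:
(38 - 18) / (90 - 18) = e^(-0.15t), so t = -ln(0.278)/0.15 ≈ 8.5 minutes.


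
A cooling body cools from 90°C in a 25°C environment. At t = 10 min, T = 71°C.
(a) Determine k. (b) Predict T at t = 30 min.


Newton's law: T(t) = T_a + (T₀ - T_a)e^(-kt).
(a) Use T(10) = 71: (71 - 25)/(90 - 25) = e^(-k·10), so k = -ln(0.708)/10 ≈ 0.0346.
(b) Apply k to t = 30: T(30) = 25 + (65)e^(-1.037) ≈ 48.0°C.


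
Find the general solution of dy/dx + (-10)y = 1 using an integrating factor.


P(x) = -10 ⇒ μ = e^(-10x).
(μ y)' = e^(-10x) ⇒ μ y = -(1/10)e^(-10x) + C.
Divide by μ: y = -1/10 + Ce^(10x).


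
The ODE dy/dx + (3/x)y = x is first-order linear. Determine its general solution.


P(x) = 3/x ⇒ μ = x^3.
(x^3 y)' = x^4 ⇒ x^3 y = x^5/(5) + C.
Solve for y: y = (1/5)x^2 + C/x^3.


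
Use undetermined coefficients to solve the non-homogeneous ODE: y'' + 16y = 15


Homogeneous part: r² + 16 = 0 ⇒ r = ±4i, so y_h = C₁cos(4x) + C₂sin(4x).
Try constant y_p = A; plug in: 16A = 15 ⇒ A = 15/16.
General solution: y = C₁cos(4x) + C₂sin(4x) + 15/16.


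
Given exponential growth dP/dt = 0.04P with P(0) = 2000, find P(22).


The ODE dP/dt = 0.04P has solution P(t) = P(0)e^(0.04t).
Substitute P(0) = 2000 and t = 22: P(22) = 2000 e^(0.88) ≈ 4822.


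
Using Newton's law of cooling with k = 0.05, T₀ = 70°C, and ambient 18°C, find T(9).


Newton's law: dT/dt = -k(T - T_a) has solution T(t) = T_a + (T₀ - T_a)e^(-kt).
Plug in T_a = 18, T₀ = 70, k = 0.05, t = 9: T(9) = 18 + (52)e^(-0.45) ≈ 51.2°C.


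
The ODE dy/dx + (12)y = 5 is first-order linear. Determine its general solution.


P(x) = 12, Q(x) = 5; integrating factor μ = e^(12x).
(μ y)' = 5e^(12x) ⇒ μ y = (5/12)e^(12x) + C.
Divide by μ: y = 5/12 + Ce^(-12x).


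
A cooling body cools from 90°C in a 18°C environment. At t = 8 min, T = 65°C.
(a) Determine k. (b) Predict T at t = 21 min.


Newton's law: T(t) = T_a + (T₀ - T_a)e^(-kt).
(a) Use T(8) = 65: (65 - 18)/(90 - 18) = e^(-k·8), so k = -ln(0.653)/8 ≈ 0.0533.
(b) Apply k to t = 21: T(21) = 18 + (72)e^(-1.120) ≈ 41.5°C.


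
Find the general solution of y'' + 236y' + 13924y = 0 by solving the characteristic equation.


Characteristic equation: r² + 236r + 13924 = 0, i.e. (r + 118)² = 0.
Repeated root r = -118; include an x factor for the second linearly independent solution.
General solution: y = (C₁ + C₂x)e^(-118x).


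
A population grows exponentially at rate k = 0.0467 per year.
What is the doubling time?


Exponential growth: P(t) = P₀ e^(0.0467t). Set P(t)/P₀ = 2: e^(0.0467t) = 2.
Solve: t = ln(2)/0.0467 ≈ 14.84 years.


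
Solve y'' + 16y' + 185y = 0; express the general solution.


Characteristic equation: r² + 16r + 185 = 0.
Discriminant is negative; roots r = -8 ± 11i (complex conjugate pair).
General solution uses e^(α x)(C₁ cos(β x) + C₂ sin(β x)): y = e^(-8x)(C₁cos(11x) + C₂sin(11x)).


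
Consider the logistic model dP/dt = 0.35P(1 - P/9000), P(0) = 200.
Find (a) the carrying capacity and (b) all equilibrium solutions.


Logistic ODE dP/dt = 0.35P(1 - P/9000) has equilibria where dP/dt = 0, i.e. P = 0 or P = 9000.
The coefficient (1 - P/K) = 0 when P = K, identifying K = 9000 as the carrying capacity.
(a) K = 9000; (b) equilibria P = 0 and P = 9000.


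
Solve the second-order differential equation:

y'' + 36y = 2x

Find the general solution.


Homogeneous: r² + 36 = 0 ⇒ r = ±6i, y_h = C₁cos(6x) + C₂sin(6x).
Polynomial forcing; try y_p = Ax + B. Then y_p'' + 36 y_p = 36(Ax + B) = 2x, so B = 0 and A = 1/18.
General solution: y = C₁cos(6x) + C₂sin(6x) + (1/18)x.


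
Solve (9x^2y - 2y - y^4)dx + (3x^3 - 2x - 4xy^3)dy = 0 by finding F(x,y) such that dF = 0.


Check exactness: ∂M/∂y = 9x^2 - 2 - 4y^3 and ∂N/∂x = 9x^2 - 2 - 4y^3; equal, so the equation is exact.
Integrate M with respect to x (treating y as constant): ∫M dx = 3x^3y - 2xy - xy^4 + h(y).
Differentiate w.r.t. y and set equal to N: all terms match, so h'(y) = 0 and h is a constant absorbed into C.
General solution: 3x^3y - 2xy - xy^4 = C.


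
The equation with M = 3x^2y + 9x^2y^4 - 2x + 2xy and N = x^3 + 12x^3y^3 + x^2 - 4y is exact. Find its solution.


Check exactness: ∂M/∂y = 3x^2 + 36x^2y^3 + 2x and ∂N/∂x = 3x^2 + 36x^2y^3 + 2x; equal, so the equation is exact.
Integrate M with respect to x (treating y as constant): ∫M dx = x^3y + 3x^3y^4 - x^2 + x^2y + h(y).
Differentiate w.r.t. y and set equal to N: the x-dependent terms already match, leaving h'(y) = -4y. Integrate: h(y) = -2y^2.
So F(x,y) = x^3y + 3x^3y^4 - x^2 + x^2y - 2y^2.
General solution: x^3y + 3x^3y^4 - x^2 + x^2y - 2y^2 = C.


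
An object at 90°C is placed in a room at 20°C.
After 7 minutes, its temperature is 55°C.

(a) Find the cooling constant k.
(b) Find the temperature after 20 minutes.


Newton's law: T(t) = T_a + (T₀ - T_a)e^(-kt).
(a) Use T(7) = 55: (55 - 20)/(90 - 20) = e^(-k·7), so k = -ln(0.500)/7 ≈ 0.0990.
(b) Apply k to t = 20: T(20) = 20 + (70)e^(-1.980) ≈ 29.7°C.


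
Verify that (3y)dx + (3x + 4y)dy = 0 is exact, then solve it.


Check exactness: ∂M/∂y = 3 and ∂N/∂x = 3; equal, so the equation is exact.
Integrate M with respect to x (treating y as constant): ∫M dx = 3xy + h(y).
Differentiate w.r.t. y and set equal to N: the x-dependent terms already match, leaving h'(y) = 4y. Integrate: h(y) = 2y^2.
So F(x,y) = 3xy + 2y^2.
General solution: 3xy + 2y^2 = C.


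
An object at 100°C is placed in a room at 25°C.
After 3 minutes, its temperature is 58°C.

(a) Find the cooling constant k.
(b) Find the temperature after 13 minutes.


Newton's law: T(t) = T_a + (T₀ - T_a)e^(-kt).
(a) Use T(3) = 58: (58 - 25)/(100 - 25) = e^(-k·3), so k = -ln(0.440)/3 ≈ 0.2737.
(b) Apply k to t = 13: T(13) = 25 + (75)e^(-3.558) ≈ 27.1°C.


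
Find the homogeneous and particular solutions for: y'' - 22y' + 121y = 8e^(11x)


Characteristic polynomial (r - 11)² = 0; repeated root r = 11.
y_h = (C₁ + C₂x)e^(11x). Forcing matches the repeated root (resonance), so try y_p = Ax² e^(11x).
Substitute and solve for A: 2A = 8, so A = 4.
General solution: y = (C₁ + C₂x + 4x²)e^(11x).


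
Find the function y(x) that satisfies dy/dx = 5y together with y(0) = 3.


General solution of y' = 5y is y = Ce^(5x).
Apply y(0) = 3: C = 3.
Particular solution: y = 3e^(5x).


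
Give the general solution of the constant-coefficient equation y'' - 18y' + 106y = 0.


Characteristic equation: r² - 18r + 106 = 0.
Discriminant is negative; roots r = 9 ± 5i (complex conjugate pair).
General solution uses e^(α x)(C₁ cos(β x) + C₂ sin(β x)): y = e^(9x)(C₁cos(5x) + C₂sin(5x)).


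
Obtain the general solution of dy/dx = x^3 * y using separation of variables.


Separate variables: dy/y = x^3 dx.
Integrate: ln|y| = (1/4)x^4 + C₀.
Exponentiate: y = Ce^((1/4)x^4).


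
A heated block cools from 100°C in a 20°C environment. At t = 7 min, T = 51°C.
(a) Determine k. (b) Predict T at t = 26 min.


Newton's law: T(t) = T_a + (T₀ - T_a)e^(-kt).
(a) Use T(7) = 51: (51 - 20)/(100 - 20) = e^(-k·7), so k = -ln(0.388)/7 ≈ 0.1354.
(b) Apply k to t = 26: T(26) = 20 + (80)e^(-3.521) ≈ 22.4°C.


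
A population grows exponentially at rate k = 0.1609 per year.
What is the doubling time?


Exponential growth: P(t) = P₀ e^(0.1609t). Set P(t)/P₀ = 2: e^(0.1609t) = 2.
Solve: t = ln(2)/0.1609 ≈ 4.31 years.


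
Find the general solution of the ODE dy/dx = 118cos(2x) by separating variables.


g(y) = 1, so integrate directly: y = ∫ 118cos(2x) dx = 59sin(2x) + C.


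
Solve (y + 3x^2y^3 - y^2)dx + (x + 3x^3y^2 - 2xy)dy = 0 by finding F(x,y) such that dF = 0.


Check exactness: ∂M/∂y = 1 + 9x^2y^2 - 2y and ∂N/∂x = 1 + 9x^2y^2 - 2y; equal, so the equation is exact.
Integrate M with respect to x (treating y as constant): ∫M dx = xy + x^3y^3 - xy^2 + h(y).
Differentiate w.r.t. y and set equal to N: all terms match, so h'(y) = 0 and h is a constant absorbed into C.
General solution: xy + x^3y^3 - xy^2 = C.


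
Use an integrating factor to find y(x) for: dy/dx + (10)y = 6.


P(x) = 10, Q(x) = 6; integrating factor μ = e^(10x).
(μ y)' = 6e^(10x) ⇒ μ y = (3/5)e^(10x) + C.
Divide by μ: y = 3/5 + Ce^(-10x).


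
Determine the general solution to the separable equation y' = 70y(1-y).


Separate: dy/[y(1-y)] = 70 dx.
Partial fractions: 1/[y(1-y)] = 1/y + 1/(1-y).
Integrate: ln|y/(1-y)| = 70x + C₀.
Solve for y: y = 1/(1 + Ce^(-70x)).


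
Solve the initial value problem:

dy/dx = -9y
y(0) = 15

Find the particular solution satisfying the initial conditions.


General solution of y' = -9y is y = Ce^(-9x).
Apply y(0) = 15: C = 15.
Particular solution: y = 15e^(-9x).


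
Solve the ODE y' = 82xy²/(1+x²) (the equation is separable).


Separate: dy/y² = 82x/(1+x²) dx.
Integrate LHS: ∫ dy/y² = -1/y.
Integrate RHS via u = 1+x²: 41ln(1+x²) + C.
Result: -1/y = 41ln(1+x²) + C.


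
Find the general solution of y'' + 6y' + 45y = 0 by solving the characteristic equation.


Characteristic equation: r² + 6r + 45 = 0.
Discriminant is negative; roots r = -3 ± 6i (complex conjugate pair).
General solution uses e^(α x)(C₁ cos(β x) + C₂ sin(β x)): y = e^(-3x)(C₁cos(6x) + C₂sin(6x)).


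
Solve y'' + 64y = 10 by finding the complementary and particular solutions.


Homogeneous part: r² + 64 = 0 ⇒ r = ±8i, so y_h = C₁cos(8x) + C₂sin(8x).
Try constant y_p = A; plug in: 64A = 10 ⇒ A = 5/32.
General solution: y = C₁cos(8x) + C₂sin(8x) + 5/32.


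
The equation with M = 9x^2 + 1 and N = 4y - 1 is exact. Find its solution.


Check exactness: ∂M/∂y = 0 and ∂N/∂x = 0; equal, so the equation is exact.
Integrate M with respect to x (treating y as constant): ∫M dx = 3x^3 + x + h(y).
Differentiate w.r.t. y and set equal to N: the x-dependent terms already match, leaving h'(y) = 4y - 1. Integrate: h(y) = 2y^2 - y.
So F(x,y) = 3x^3 + x + 2y^2 - y.
General solution: 3x^3 + x + 2y^2 - y = C.


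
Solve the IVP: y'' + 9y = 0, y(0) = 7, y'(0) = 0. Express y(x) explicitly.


Characteristic roots of r² + 9 = 0 are ±3i, so y = C₁cos(3x) + C₂sin(3x).
Apply y(0) = 7: C₁ = 7. Differentiate and apply y'(0) = 0: 3·C₂ = 0, so C₂ = 0.
Particular solution: y = 7cos(3x).


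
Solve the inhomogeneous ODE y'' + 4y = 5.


Homogeneous part: r² + 4 = 0 ⇒ r = ±2i, so y_h = C₁cos(2x) + C₂sin(2x).
Try constant y_p = A; plug in: 4A = 5 ⇒ A = 5/4.
General solution: y = C₁cos(2x) + C₂sin(2x) + 5/4.


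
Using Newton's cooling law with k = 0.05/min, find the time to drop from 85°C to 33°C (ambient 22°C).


From T(t) = T_a + (T₀ - T_a)e^(-kt), set T(t) = 33:
(33 - 22) / (85 - 22) = e^(-0.05t), so t = -ln(0.175)/0.05 ≈ 34.9 minutes.


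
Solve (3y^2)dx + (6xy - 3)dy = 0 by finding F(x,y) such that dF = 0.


Check exactness: ∂M/∂y = 6y and ∂N/∂x = 6y; equal, so the equation is exact.
Integrate M with respect to x (treating y as constant): ∫M dx = 3xy^2 + h(y).
Differentiate w.r.t. y and set equal to N: the x-dependent terms already match, leaving h'(y) = -3. Integrate: h(y) = -3y.
So F(x,y) = 3xy^2 - 3y.
General solution: 3xy^2 - 3y = C.


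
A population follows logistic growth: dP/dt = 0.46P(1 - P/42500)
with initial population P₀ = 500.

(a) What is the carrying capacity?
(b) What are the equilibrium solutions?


Logistic ODE dP/dt = 0.46P(1 - P/42500) has equilibria where dP/dt = 0, i.e. P = 0 or P = 42500.
The coefficient (1 - P/K) = 0 when P = K, identifying K = 42500 as the carrying capacity.
(a) K = 42500; (b) equilibria P = 0 and P = 42500.


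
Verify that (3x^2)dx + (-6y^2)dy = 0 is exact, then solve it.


Check exactness: ∂M/∂y = 0 and ∂N/∂x = 0; equal, so the equation is exact.
Integrate M with respect to x (treating y as constant): ∫M dx = x^3 + h(y).
Differentiate w.r.t. y and set equal to N: the x-dependent terms already match, leaving h'(y) = -6y^2. Integrate: h(y) = -2y^3.
So F(x,y) = -2y^3 + x^3.
General solution: -2y^3 + x^3 = C.


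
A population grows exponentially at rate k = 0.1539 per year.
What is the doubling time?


Exponential growth: P(t) = P₀ e^(0.1539t). Set P(t)/P₀ = 2: e^(0.1539t) = 2.
Solve: t = ln(2)/0.1539 ≈ 4.50 years.


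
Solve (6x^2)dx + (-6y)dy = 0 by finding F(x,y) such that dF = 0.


Check exactness: ∂M/∂y = 0 and ∂N/∂x = 0; equal, so the equation is exact.
Integrate M with respect to x (treating y as constant): ∫M dx = 2x^3 + h(y).
Differentiate w.r.t. y and set equal to N: the x-dependent terms already match, leaving h'(y) = -6y. Integrate: h(y) = -3y^2.
So F(x,y) = 2x^3 - 3y^2.
General solution: 2x^3 - 3y^2 = C.


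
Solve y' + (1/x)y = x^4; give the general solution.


P(x) = 1/x ⇒ μ = x^1.
(x^1 y)' = x^1·x^4 = x^5.
Integrate: x^1 y = x^6/(6) + C.
Solve for y: y = (1/6)x^5 + C/x^1.


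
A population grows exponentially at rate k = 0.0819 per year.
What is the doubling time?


Exponential growth: P(t) = P₀ e^(0.0819t). Set P(t)/P₀ = 2: e^(0.0819t) = 2.
Solve: t = ln(2)/0.0819 ≈ 8.46 years.


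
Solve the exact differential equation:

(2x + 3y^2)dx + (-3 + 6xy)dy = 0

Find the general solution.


Check exactness: ∂M/∂y = 6y and ∂N/∂x = 6y; equal, so the equation is exact.
Integrate M with respect to x (treating y as constant): ∫M dx = x^2 + 3xy^2 + h(y).
Differentiate w.r.t. y and set equal to N: the x-dependent terms already match, leaving h'(y) = -3. Integrate: h(y) = -3y.
So F(x,y) = x^2 - 3y + 3xy^2.
General solution: x^2 - 3y + 3xy^2 = C.


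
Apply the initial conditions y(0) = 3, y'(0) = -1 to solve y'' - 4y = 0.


Characteristic roots of r² - 4 = 0 are -2, 2.
General solution y = c₁ e^(-2x) + c₂ e^(2x).
Apply y(0) = 3: c₁ + c₂ = 3. Apply y'(0) = -1: -2 c₁ + 2 c₂ = -1.
Solve: c₁ = 7/4, c₂ = 5/4.
Particular solution: y = (7/4)e^(-2x) + (5/4)e^(2x).


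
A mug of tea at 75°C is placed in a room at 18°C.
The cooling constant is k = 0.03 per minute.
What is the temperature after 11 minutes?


Newton's law: dT/dt = -k(T - T_a) has solution T(t) = T_a + (T₀ - T_a)e^(-kt).
Plug in T_a = 18, T₀ = 75, k = 0.03, t = 11: T(11) = 18 + (57)e^(-0.33) ≈ 59.0°C.


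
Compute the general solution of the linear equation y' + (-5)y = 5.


P(x) = -5 ⇒ μ = e^(-5x).
(μ y)' = 5e^(-5x) ⇒ μ y = -e^(-5x) + C.
Divide by μ: y = -1 + Ce^(5x).


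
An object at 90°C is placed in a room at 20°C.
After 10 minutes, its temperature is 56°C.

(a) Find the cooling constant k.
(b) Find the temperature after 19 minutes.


Newton's law: T(t) = T_a + (T₀ - T_a)e^(-kt).
(a) Use T(10) = 56: (56 - 20)/(90 - 20) = e^(-k·10), so k = -ln(0.514)/10 ≈ 0.0665.
(b) Apply k to t = 19: T(19) = 20 + (70)e^(-1.263) ≈ 39.8°C.


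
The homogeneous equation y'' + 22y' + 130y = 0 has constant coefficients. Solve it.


Characteristic equation: r² + 22r + 130 = 0.
Discriminant is negative; roots r = -11 ± 3i (complex conjugate pair).
General solution uses e^(α x)(C₁ cos(β x) + C₂ sin(β x)): y = e^(-11x)(C₁cos(3x) + C₂sin(3x)).


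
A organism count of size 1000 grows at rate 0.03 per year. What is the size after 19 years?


The ODE dP/dt = 0.03P has solution P(t) = P(0)e^(0.03t).
Substitute P(0) = 1000 and t = 19: P(19) = 1000 e^(0.57) ≈ 1768.


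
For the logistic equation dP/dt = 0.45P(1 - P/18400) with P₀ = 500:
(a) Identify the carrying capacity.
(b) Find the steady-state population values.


Logistic ODE dP/dt = 0.45P(1 - P/18400) has equilibria where dP/dt = 0, i.e. P = 0 or P = 18400.
The coefficient (1 - P/K) = 0 when P = K, identifying K = 18400 as the carrying capacity.
(a) K = 18400; (b) equilibria P = 0 and P = 18400.


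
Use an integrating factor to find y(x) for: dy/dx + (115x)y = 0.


P(x) = 115x ⇒ μ = e^((115/2)x²).
Q(x) = 0 so μ y is constant: y = Ce^(-(115/2)x²).


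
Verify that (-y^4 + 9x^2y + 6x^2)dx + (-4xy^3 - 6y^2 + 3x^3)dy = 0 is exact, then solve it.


Check exactness: ∂M/∂y = -4y^3 + 9x^2 and ∂N/∂x = -4y^3 + 9x^2; equal, so the equation is exact.
Integrate M with respect to x (treating y as constant): ∫M dx = -xy^4 + 3x^3y + 2x^3 + h(y).
Differentiate w.r.t. y and set equal to N: the x-dependent terms already match, leaving h'(y) = -6y^2. Integrate: h(y) = -2y^3.
So F(x,y) = -xy^4 - 2y^3 + 3x^3y + 2x^3.
General solution: -xy^4 - 2y^3 + 3x^3y + 2x^3 = C.


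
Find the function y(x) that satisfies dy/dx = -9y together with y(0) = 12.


General solution of y' = -9y is y = Ce^(-9x).
Apply y(0) = 12: C = 12.
Particular solution: y = 12e^(-9x).


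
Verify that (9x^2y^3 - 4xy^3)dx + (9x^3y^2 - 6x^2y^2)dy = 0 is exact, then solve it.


Check exactness: ∂M/∂y = 27x^2y^2 - 12xy^2 and ∂N/∂x = 27x^2y^2 - 12xy^2; equal, so the equation is exact.
Integrate M with respect to x (treating y as constant): ∫M dx = 3x^3y^3 - 2x^2y^3 + h(y).
Differentiate w.r.t. y and set equal to N: all terms match, so h'(y) = 0 and h is a constant absorbed into C.
General solution: 3x^3y^3 - 2x^2y^3 = C.


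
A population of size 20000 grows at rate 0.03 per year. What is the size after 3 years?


The ODE dP/dt = 0.03P has solution P(t) = P(0)e^(0.03t).
Substitute P(0) = 20000 and t = 3: P(3) = 20000 e^(0.09) ≈ 21883.


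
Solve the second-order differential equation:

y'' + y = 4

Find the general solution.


Homogeneous part: r² + 1 = 0 ⇒ r = ±1i, so y_h = C₁cos(x) + C₂sin(x).
Try constant y_p = A; plug in: 1A = 4 ⇒ A = 4.
General solution: y = C₁cos(x) + C₂sin(x) + 4.


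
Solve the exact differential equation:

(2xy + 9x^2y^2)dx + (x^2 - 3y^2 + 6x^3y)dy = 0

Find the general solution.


Check exactness: ∂M/∂y = 2x + 18x^2y and ∂N/∂x = 2x + 18x^2y; equal, so the equation is exact.
Integrate M with respect to x (treating y as constant): ∫M dx = x^2y + 3x^3y^2 + h(y).
Differentiate w.r.t. y and set equal to N: the x-dependent terms already match, leaving h'(y) = -3y^2. Integrate: h(y) = -y^3.
So F(x,y) = x^2y - y^3 + 3x^3y^2.
General solution: x^2y - y^3 + 3x^3y^2 = C.


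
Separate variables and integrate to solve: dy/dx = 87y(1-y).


Separate: dy/[y(1-y)] = 87 dx.
Partial fractions: 1/[y(1-y)] = 1/y + 1/(1-y).
Integrate: ln|y/(1-y)| = 87x + C₀.
Solve for y: y = 1/(1 + Ce^(-87x)).


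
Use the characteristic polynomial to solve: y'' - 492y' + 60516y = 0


Characteristic equation: r² - 492r + 60516 = 0, i.e. (r - 246)² = 0.
Repeated root r = 246; include an x factor for the second linearly independent solution.
General solution: y = (C₁ + C₂x)e^(246x).


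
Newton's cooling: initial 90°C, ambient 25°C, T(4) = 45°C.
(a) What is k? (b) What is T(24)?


Newton's law: T(t) = T_a + (T₀ - T_a)e^(-kt).
(a) Use T(4) = 45: (45 - 25)/(90 - 25) = e^(-k·4), so k = -ln(0.308)/4 ≈ 0.2947.
(b) Apply k to t = 24: T(24) = 25 + (65)e^(-7.072) ≈ 25.1°C.


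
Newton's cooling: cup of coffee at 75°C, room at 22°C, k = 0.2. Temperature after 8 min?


Newton's law: dT/dt = -k(T - T_a) has solution T(t) = T_a + (T₀ - T_a)e^(-kt).
Plug in T_a = 22, T₀ = 75, k = 0.2, t = 8: T(8) = 22 + (53)e^(-1.60) ≈ 32.7°C.


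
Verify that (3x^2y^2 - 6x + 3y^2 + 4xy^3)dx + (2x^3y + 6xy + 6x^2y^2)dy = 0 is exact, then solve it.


Check exactness: ∂M/∂y = 6x^2y + 6y + 12xy^2 and ∂N/∂x = 6x^2y + 6y + 12xy^2; equal, so the equation is exact.
Integrate M with respect to x (treating y as constant): ∫M dx = x^3y^2 - 3x^2 + 3xy^2 + 2x^2y^3 + h(y).
Differentiate w.r.t. y and set equal to N: all terms match, so h'(y) = 0 and h is a constant absorbed into C.
General solution: x^3y^2 - 3x^2 + 3xy^2 + 2x^2y^3 = C.


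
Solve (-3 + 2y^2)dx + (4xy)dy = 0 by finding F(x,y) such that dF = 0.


Check exactness: ∂M/∂y = 4y and ∂N/∂x = 4y; equal, so the equation is exact.
Integrate M with respect to x (treating y as constant): ∫M dx = -3x + 2xy^2 + h(y).
Differentiate w.r.t. y and set equal to N: all terms match, so h'(y) = 0 and h is a constant absorbed into C.
General solution: -3x + 2xy^2 = C.


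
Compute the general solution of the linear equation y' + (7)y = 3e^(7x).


P(x) = 7 ⇒ μ = e^(7x).
(μ y)' = 3e^(14x) ⇒ μ y = (3/14)e^(14x) + C.
Divide by μ: y = (3/14)e^(7x) + Ce^(-7x).


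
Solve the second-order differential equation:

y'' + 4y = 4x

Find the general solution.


Homogeneous: r² + 4 = 0 ⇒ r = ±2i, y_h = C₁cos(2x) + C₂sin(2x).
Polynomial forcing; try y_p = Ax + B. Then y_p'' + 4 y_p = 4(Ax + B) = 4x, so B = 0 and A = 1.
General solution: y = C₁cos(2x) + C₂sin(2x) + x.


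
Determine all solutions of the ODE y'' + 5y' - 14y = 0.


Characteristic equation: r² + 5r - 14 = 0.
Factor: (r + 7)(r - 2) = 0 ⇒ r = -7, 2 (distinct real).
General solution: y = C₁e^(-7x) + C₂e^(2x).


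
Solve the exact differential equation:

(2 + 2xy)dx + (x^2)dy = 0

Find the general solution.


Check exactness: ∂M/∂y = 2x and ∂N/∂x = 2x; equal, so the equation is exact.
Integrate M with respect to x (treating y as constant): ∫M dx = 2x + x^2y + h(y).
Differentiate w.r.t. y and set equal to N: all terms match, so h'(y) = 0 and h is a constant absorbed into C.
General solution: 2x + x^2y = C.


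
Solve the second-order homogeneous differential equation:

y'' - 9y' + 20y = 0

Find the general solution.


Characteristic equation: r² - 9r + 20 = 0.
Factor: (r - 5)(r - 4) = 0 ⇒ r = 5, 4 (distinct real).
General solution: y = C₁e^(5x) + C₂e^(4x).


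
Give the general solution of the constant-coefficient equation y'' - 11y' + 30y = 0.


Characteristic equation: r² - 11r + 30 = 0.
Factor: (r - 5)(r - 6) = 0 ⇒ r = 5, 6 (distinct real).
General solution: y = C₁e^(5x) + C₂e^(6x).


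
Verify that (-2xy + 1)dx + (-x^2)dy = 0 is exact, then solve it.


Check exactness: ∂M/∂y = -2x and ∂N/∂x = -2x; equal, so the equation is exact.
Integrate M with respect to x (treating y as constant): ∫M dx = -x^2y + x + h(y).
Differentiate w.r.t. y and set equal to N: all terms match, so h'(y) = 0 and h is a constant absorbed into C.
General solution: -x^2y + x = C.


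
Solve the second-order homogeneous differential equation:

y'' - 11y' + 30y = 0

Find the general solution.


Characteristic equation: r² - 11r + 30 = 0.
Factor: (r - 6)(r - 5) = 0 ⇒ r = 6, 5 (distinct real).
General solution: y = C₁e^(6x) + C₂e^(5x).


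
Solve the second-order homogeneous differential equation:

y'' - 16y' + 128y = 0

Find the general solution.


Characteristic equation: r² - 16r + 128 = 0.
Discriminant is negative; roots r = 8 ± 8i (complex conjugate pair).
General solution uses e^(α x)(C₁ cos(β x) + C₂ sin(β x)): y = e^(8x)(C₁cos(8x) + C₂sin(8x)).


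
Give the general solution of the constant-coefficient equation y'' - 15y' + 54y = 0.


Characteristic equation: r² - 15r + 54 = 0.
Factor: (r - 6)(r - 9) = 0 ⇒ r = 6, 9 (distinct real).
General solution: y = C₁e^(6x) + C₂e^(9x).


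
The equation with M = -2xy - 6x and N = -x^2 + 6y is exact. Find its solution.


Check exactness: ∂M/∂y = -2x and ∂N/∂x = -2x; equal, so the equation is exact.
Integrate M with respect to x (treating y as constant): ∫M dx = -x^2y - 3x^2 + h(y).
Differentiate w.r.t. y and set equal to N: the x-dependent terms already match, leaving h'(y) = 6y. Integrate: h(y) = 3y^2.
So F(x,y) = -x^2y + 3y^2 - 3x^2.
General solution: -x^2y + 3y^2 - 3x^2 = C.


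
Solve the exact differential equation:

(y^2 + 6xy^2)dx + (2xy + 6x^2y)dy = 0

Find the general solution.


Check exactness: ∂M/∂y = 2y + 12xy and ∂N/∂x = 2y + 12xy; equal, so the equation is exact.
Integrate M with respect to x (treating y as constant): ∫M dx = xy^2 + 3x^2y^2 + h(y).
Differentiate w.r.t. y and set equal to N: all terms match, so h'(y) = 0 and h is a constant absorbed into C.
General solution: xy^2 + 3x^2y^2 = C.


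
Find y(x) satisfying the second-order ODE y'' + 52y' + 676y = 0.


Characteristic equation: r² + 52r + 676 = 0, i.e. (r + 26)² = 0.
Repeated root r = -26; include an x factor for the second linearly independent solution.
General solution: y = (C₁ + C₂x)e^(-26x).


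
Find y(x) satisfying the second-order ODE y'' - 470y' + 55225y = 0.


Characteristic equation: r² - 470r + 55225 = 0, i.e. (r - 235)² = 0.
Repeated root r = 235; include an x factor for the second linearly independent solution.
General solution: y = (C₁ + C₂x)e^(235x).


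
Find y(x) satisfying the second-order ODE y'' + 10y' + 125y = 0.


Characteristic equation: r² + 10r + 125 = 0.
Discriminant is negative; roots r = -5 ± 10i (complex conjugate pair).
General solution uses e^(α x)(C₁ cos(β x) + C₂ sin(β x)): y = e^(-5x)(C₁cos(10x) + C₂sin(10x)).


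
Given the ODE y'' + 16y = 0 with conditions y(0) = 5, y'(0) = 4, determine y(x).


Characteristic roots of r² + 16 = 0 are ±4i, so y = C₁cos(4x) + C₂sin(4x).
Apply y(0) = 5: C₁ = 5. Differentiate and apply y'(0) = 4: 4·C₂ = 4, so C₂ = 1.
Particular solution: y = 5cos(4x) + sin(4x).


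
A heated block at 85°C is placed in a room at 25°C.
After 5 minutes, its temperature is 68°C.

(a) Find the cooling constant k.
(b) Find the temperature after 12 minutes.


Newton's law: T(t) = T_a + (T₀ - T_a)e^(-kt).
(a) Use T(5) = 68: (68 - 25)/(85 - 25) = e^(-k·5), so k = -ln(0.717)/5 ≈ 0.0666.
(b) Apply k to t = 12: T(12) = 25 + (60)e^(-0.800) ≈ 52.0°C.


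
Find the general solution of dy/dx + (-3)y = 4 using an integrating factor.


P(x) = -3 ⇒ μ = e^(-3x).
(μ y)' = 4e^(-3x) ⇒ μ y = -(4/3)e^(-3x) + C.
Divide by μ: y = -4/3 + Ce^(3x).


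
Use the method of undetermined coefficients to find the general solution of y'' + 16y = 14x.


Homogeneous: r² + 16 = 0 ⇒ r = ±4i, y_h = C₁cos(4x) + C₂sin(4x).
Polynomial forcing; try y_p = Ax + B. Then y_p'' + 16 y_p = 16(Ax + B) = 14x, so B = 0 and A = 7/8.
General solution: y = C₁cos(4x) + C₂sin(4x) + (7/8)x.


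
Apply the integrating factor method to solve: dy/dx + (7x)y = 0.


P(x) = 7x ⇒ μ = e^((7/2)x²).
Q(x) = 0 so μ y is constant: y = Ce^(-(7/2)x²).


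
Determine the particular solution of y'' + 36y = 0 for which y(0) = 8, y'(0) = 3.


Characteristic roots of r² + 36 = 0 are ±6i, so y = C₁cos(6x) + C₂sin(6x).
Apply y(0) = 8: C₁ = 8. Differentiate and apply y'(0) = 3: 6·C₂ = 3, so C₂ = 1/2.
Particular solution: y = 8cos(6x) + (1/2)sin(6x).
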